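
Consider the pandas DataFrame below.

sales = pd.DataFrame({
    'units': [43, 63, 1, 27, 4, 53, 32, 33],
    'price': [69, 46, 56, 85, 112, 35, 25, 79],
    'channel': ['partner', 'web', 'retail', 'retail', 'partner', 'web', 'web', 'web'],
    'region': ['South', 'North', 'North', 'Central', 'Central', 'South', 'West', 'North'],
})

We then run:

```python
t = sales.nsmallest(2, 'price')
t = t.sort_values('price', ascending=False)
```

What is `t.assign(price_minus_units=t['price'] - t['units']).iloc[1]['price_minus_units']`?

-7

take 2 rows with smallest price:
   units  price channel region
6     32     25     web   West
5     53     35     web  South
sort by price descending:
   units  price channel region
5     53     35     web  South
6     32     25     web   West
add column price_minus_units = t['price'] - t['units']:
   units  price channel region  price_minus_units
5     53     35     web  South                -18
6     32     25     web   West                 -7
Taking the value at position 1, column 'price_minus_units' gives -7.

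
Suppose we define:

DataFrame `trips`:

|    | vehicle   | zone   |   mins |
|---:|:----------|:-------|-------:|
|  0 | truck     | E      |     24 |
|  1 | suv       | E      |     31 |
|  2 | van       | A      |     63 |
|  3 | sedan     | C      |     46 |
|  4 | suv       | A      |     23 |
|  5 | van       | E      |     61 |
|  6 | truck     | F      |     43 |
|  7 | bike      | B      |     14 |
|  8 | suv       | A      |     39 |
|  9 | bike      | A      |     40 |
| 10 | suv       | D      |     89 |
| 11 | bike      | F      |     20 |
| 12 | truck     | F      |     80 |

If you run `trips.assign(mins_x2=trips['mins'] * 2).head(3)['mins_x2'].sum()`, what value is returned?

add column mins_x2 = trips['mins'] * 2:
   vehicle zone  mins  mins_x2
0    truck    E    24       48
1      suv    E    31       62
2      van    A    63      126
3    sedan    C    46       92
4      suv    A    23       46
5      van    E    61      122
6    truck    F    43       86
7     bike    B    14       28
8      suv    A    39       78
9     bike    A    40       80
10     suv    D    89      178
11    bike    F    20       40
12   truck    F    80      160
take first 3 rows:
  vehicle zone  mins  mins_x2
0   truck    E    24       48
1     suv    E    31       62
2     van    A    63      126
sum of column 'mins_x2' → 236

236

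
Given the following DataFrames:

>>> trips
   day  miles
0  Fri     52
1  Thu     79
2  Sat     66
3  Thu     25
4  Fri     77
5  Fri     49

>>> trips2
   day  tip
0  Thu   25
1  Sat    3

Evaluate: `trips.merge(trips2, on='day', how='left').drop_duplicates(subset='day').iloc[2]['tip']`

merge on 'day' (how='left') → 6 rows:
   day  miles   tip
0  Fri     52   NaN
1  Thu     79  25.0
2  Sat     66   3.0
3  Thu     25  25.0
4  Fri     77   NaN
5  Fri     49   NaN
drop duplicate day (keep=first):
   day  miles   tip
0  Fri     52   NaN
1  Thu     79  25.0
2  Sat     66   3.0

3.0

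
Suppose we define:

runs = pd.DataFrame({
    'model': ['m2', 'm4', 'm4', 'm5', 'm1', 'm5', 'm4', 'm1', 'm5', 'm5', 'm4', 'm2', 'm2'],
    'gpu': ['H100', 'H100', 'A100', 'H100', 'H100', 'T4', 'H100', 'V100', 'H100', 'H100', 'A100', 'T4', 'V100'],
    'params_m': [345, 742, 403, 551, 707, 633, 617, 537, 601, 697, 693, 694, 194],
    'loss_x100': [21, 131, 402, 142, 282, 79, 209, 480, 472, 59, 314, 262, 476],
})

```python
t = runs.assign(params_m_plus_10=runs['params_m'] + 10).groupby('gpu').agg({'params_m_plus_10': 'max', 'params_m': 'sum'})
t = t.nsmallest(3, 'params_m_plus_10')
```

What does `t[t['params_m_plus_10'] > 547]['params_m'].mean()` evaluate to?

add column params_m_plus_10 = runs['params_m'] + 10:
   model   gpu  params_m  loss_x100  params_m_plus_10
0     m2  H100       345         21               355
1     m4  H100       742        131               752
2     m4  A100       403        402               413
3     m5  H100       551        142               561
4     m1  H100       707        282               717
5     m5    T4       633         79               643
6     m4  H100       617        209               627
7     m1  V100       537        480               547
8     m5  H100       601        472               611
9     m5  H100       697         59               707
10    m4  A100       693        314               703
11    m2    T4       694        262               704
12    m2  V100       194        476               204
group by gpu: max(params_m_plus_10), sum(params_m):
      params_m_plus_10  params_m
gpu                             
A100               703      1096
H100               752      4260
T4                 704      1327
V100               547       731
take 3 rows with smallest params_m_plus_10:
      params_m_plus_10  params_m
gpu                             
V100               547       731
A100               703      1096
T4                 704      1327
filter rows where params_m_plus_10 > 547:
      params_m_plus_10  params_m
gpu                             
A100               703      1096
T4                 704      1327
Taking the mean of column 'params_m' gives 1211.5.

1211.5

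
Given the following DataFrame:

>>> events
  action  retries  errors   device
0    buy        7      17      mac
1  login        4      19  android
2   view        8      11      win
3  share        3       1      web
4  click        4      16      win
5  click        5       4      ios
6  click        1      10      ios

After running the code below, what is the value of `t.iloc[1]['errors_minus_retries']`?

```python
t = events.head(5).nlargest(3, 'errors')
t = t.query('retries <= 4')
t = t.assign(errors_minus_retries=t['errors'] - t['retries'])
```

take first 5 rows:
  action  retries  errors   device
0    buy        7      17      mac
1  login        4      19  android
2   view        8      11      win
3  share        3       1      web
4  click        4      16      win
take 3 rows with largest errors:
  action  retries  errors   device
1  login        4      19  android
0    buy        7      17      mac
4  click        4      16      win
filter rows where retries <= 4:
  action  retries  errors   device
1  login        4      19  android
4  click        4      16      win
add column errors_minus_retries = t['errors'] - t['retries']:
  action  retries  errors   device  errors_minus_retries
1  login        4      19  android                    15
4  click        4      16      win                    12
Hence 12.

12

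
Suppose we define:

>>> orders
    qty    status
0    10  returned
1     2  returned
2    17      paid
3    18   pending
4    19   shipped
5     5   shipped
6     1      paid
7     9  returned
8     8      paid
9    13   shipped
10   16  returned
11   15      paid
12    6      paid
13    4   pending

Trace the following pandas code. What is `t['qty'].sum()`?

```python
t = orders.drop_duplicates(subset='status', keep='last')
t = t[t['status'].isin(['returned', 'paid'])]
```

22

drop duplicate status (keep=last):
    qty    status
9    13   shipped
10   16  returned
12    6      paid
13    4   pending
filter rows where status in ['returned', 'paid']:
    qty    status
10   16  returned
12    6      paid
So sum() = 22.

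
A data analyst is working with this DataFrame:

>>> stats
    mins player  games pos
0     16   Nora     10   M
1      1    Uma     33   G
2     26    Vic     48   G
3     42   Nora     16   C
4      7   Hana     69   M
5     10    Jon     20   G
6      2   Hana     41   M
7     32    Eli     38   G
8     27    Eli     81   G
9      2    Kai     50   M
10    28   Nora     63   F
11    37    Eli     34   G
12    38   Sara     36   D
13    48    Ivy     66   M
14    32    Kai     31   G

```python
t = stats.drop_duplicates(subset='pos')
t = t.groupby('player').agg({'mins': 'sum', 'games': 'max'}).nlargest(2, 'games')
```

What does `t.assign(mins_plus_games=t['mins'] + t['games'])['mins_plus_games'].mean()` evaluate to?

111.5

drop duplicate pos (keep=first):
    mins player  games pos
0     16   Nora     10   M
1      1    Uma     33   G
3     42   Nora     16   C
10    28   Nora     63   F
12    38   Sara     36   D
group by player: sum(mins), max(games):
        mins  games
player             
Nora      86     63
Sara      38     36
Uma        1     33
take 2 rows with largest games:
        mins  games
player             
Nora      86     63
Sara      38     36
add column mins_plus_games = t['mins'] + t['games']:
        mins  games  mins_plus_games
player                              
Nora      86     63              149
Sara      38     36               74
Hence 111.5.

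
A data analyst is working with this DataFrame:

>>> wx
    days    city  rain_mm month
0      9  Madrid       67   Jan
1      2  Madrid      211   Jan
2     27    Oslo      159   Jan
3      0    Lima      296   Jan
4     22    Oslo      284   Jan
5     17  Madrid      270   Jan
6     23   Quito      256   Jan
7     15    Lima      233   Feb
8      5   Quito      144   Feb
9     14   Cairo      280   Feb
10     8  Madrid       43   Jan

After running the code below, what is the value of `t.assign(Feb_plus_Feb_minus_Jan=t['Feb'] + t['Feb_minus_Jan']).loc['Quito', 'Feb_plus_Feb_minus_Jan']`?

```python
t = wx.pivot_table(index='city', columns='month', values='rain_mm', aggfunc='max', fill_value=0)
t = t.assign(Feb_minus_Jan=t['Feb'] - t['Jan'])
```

32

pivot: rows=city, cols=month, max(rain_mm):
month   Feb  Jan
city            
Cairo   280    0
Lima    233  296
Madrid    0  270
Oslo      0  284
Quito   144  256
add column Feb_minus_Jan = t['Feb'] - t['Jan']:
month   Feb  Jan  Feb_minus_Jan
city                           
Cairo   280    0            280
Lima    233  296            -63
Madrid    0  270           -270
Oslo      0  284           -284
Quito   144  256           -112
add column Feb_plus_Feb_minus_Jan = t['Feb'] + t['Feb_minus_Jan']:
month   Feb  Jan  Feb_minus_Jan  Feb_plus_Feb_minus_Jan
city                                                   
Cairo   280    0            280                     560
Lima    233  296            -63                     170
Madrid    0  270           -270                    -270
Oslo      0  284           -284                    -284
Quito   144  256           -112                      32
The value at row 'Quito', column 'Feb_plus_Feb_minus_Jan' is 32.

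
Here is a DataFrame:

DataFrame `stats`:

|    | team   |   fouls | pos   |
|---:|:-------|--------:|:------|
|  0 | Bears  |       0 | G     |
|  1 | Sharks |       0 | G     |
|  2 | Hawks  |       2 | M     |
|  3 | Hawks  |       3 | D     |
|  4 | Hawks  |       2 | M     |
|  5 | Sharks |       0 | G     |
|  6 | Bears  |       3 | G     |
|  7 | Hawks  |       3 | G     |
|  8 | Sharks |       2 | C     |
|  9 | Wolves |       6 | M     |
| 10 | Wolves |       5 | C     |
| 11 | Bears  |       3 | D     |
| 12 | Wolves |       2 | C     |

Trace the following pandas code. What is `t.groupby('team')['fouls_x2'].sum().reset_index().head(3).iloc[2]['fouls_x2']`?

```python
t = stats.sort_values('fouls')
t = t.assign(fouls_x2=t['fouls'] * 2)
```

sort by fouls:
      team  fouls pos
0    Bears      0   G
1   Sharks      0   G
5   Sharks      0   G
2    Hawks      2   M
4    Hawks      2   M
8   Sharks      2   C
12  Wolves      2   C
3    Hawks      3   D
6    Bears      3   G
7    Hawks      3   G
11   Bears      3   D
10  Wolves      5   C
9   Wolves      6   M
add column fouls_x2 = t['fouls'] * 2:
      team  fouls pos  fouls_x2
0    Bears      0   G         0
1   Sharks      0   G         0
5   Sharks      0   G         0
2    Hawks      2   M         4
4    Hawks      2   M         4
8   Sharks      2   C         4
12  Wolves      2   C         4
3    Hawks      3   D         6
6    Bears      3   G         6
7    Hawks      3   G         6
11   Bears      3   D         6
10  Wolves      5   C        10
9   Wolves      6   M        12
group by team, sum of fouls_x2:
team
Bears     12
Hawks     20
Sharks     4
Wolves    26
Name: fouls_x2, dtype: int64
reset_index():
     team  fouls_x2
0   Bears        12
1   Hawks        20
2  Sharks         4
3  Wolves        26
take first 3 rows:
     team  fouls_x2
0   Bears        12
1   Hawks        20
2  Sharks         4

4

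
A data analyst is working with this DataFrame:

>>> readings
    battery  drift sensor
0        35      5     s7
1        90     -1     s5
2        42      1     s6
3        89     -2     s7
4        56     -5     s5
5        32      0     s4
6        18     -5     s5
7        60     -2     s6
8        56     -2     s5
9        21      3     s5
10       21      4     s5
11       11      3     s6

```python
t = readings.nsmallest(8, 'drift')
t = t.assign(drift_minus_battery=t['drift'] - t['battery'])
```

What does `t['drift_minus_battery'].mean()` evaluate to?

-57.375

take 8 rows with smallest drift:
   battery  drift sensor
4       56     -5     s5
6       18     -5     s5
3       89     -2     s7
7       60     -2     s6
8       56     -2     s5
1       90     -1     s5
5       32      0     s4
2       42      1     s6
add column drift_minus_battery = t['drift'] - t['battery']:
   battery  drift sensor  drift_minus_battery
4       56     -5     s5                  -61
6       18     -5     s5                  -23
3       89     -2     s7                  -91
7       60     -2     s6                  -62
8       56     -2     s5                  -58
1       90     -1     s5                  -91
5       32      0     s4                  -32
2       42      1     s6                  -41
Then the mean of column 'drift_minus_battery': -57.375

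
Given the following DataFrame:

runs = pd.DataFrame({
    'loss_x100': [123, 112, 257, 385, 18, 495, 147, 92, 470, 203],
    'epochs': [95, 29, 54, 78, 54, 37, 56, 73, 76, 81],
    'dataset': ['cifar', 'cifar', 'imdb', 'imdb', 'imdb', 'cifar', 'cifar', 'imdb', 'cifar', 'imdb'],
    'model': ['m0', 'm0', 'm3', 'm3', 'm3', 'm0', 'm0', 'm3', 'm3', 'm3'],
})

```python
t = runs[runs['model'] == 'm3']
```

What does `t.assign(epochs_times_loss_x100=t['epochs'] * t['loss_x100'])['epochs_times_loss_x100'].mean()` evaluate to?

17293.1666667

filter rows where model == 'm3':
   loss_x100  epochs dataset model
2        257      54    imdb    m3
3        385      78    imdb    m3
4         18      54    imdb    m3
7         92      73    imdb    m3
8        470      76   cifar    m3
9        203      81    imdb    m3
add column epochs_times_loss_x100 = t['epochs'] * t['loss_x100']:
   loss_x100  epochs dataset model  epochs_times_loss_x100
2        257      54    imdb    m3                   13878
3        385      78    imdb    m3                   30030
4         18      54    imdb    m3                     972
7         92      73    imdb    m3                    6716
8        470      76   cifar    m3                   35720
9        203      81    imdb    m3                   16443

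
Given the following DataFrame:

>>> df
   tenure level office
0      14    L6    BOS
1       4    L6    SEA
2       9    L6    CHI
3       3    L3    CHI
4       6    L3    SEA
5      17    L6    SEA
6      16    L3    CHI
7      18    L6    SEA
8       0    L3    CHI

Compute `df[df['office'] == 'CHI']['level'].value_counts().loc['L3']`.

3

filter rows where office == 'CHI':
   tenure level office
2       9    L6    CHI
3       3    L3    CHI
6      16    L3    CHI
8       0    L3    CHI
value_counts of level:
level
L3    3
L6    1
Name: count, dtype: int64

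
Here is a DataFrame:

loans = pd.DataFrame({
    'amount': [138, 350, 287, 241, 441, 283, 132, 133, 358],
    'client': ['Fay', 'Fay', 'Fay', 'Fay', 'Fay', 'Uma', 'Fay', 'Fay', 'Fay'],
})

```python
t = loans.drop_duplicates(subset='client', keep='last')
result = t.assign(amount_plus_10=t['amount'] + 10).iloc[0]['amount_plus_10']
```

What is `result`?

293

drop duplicate client (keep=last):
   amount client
5     283    Uma
8     358    Fay
add column amount_plus_10 = t['amount'] + 10:
   amount client  amount_plus_10
5     283    Uma             293
8     358    Fay             368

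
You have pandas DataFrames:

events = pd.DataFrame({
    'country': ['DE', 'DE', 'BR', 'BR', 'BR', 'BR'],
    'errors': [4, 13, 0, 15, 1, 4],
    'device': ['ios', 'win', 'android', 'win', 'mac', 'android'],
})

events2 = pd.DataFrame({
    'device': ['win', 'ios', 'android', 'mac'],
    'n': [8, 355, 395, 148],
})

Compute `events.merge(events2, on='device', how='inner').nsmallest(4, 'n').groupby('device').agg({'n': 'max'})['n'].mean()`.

merge on 'device' (how='inner') → 6 rows:
  country  errors   device    n
0      DE       4      ios  355
1      DE      13      win    8
2      BR       0  android  395
3      BR      15      win    8
4      BR       1      mac  148
5      BR       4  android  395
take 4 rows with smallest n:
  country  errors device    n
1      DE      13    win    8
3      BR      15    win    8
4      BR       1    mac  148
0      DE       4    ios  355
group by device, max of n:
          n
device     
ios     355
mac     148
win       8
Reading off the mean of column 'n', we get 170.333333333.

170.333333333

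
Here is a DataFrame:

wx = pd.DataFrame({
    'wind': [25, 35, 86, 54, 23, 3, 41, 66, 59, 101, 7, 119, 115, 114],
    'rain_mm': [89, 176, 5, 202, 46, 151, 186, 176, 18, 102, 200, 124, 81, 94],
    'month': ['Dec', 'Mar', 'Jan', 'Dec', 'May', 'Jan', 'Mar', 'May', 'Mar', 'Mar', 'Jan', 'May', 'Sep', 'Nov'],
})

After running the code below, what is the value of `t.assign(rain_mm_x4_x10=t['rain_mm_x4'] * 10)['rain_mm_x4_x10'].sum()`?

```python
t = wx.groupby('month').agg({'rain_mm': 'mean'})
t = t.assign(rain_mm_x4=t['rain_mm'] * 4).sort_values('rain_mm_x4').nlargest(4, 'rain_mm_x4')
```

group by month, mean of rain_mm:
          rain_mm
month            
Dec    145.500000
Jan    118.666667
Mar    120.500000
May    115.333333
Nov     94.000000
Sep     81.000000
add column rain_mm_x4 = t['rain_mm'] * 4:
          rain_mm  rain_mm_x4
month                        
Dec    145.500000  582.000000
Jan    118.666667  474.666667
Mar    120.500000  482.000000
May    115.333333  461.333333
Nov     94.000000  376.000000
Sep     81.000000  324.000000
sort by rain_mm_x4:
          rain_mm  rain_mm_x4
month                        
Sep     81.000000  324.000000
Nov     94.000000  376.000000
May    115.333333  461.333333
Jan    118.666667  474.666667
Mar    120.500000  482.000000
Dec    145.500000  582.000000
take 4 rows with largest rain_mm_x4:
          rain_mm  rain_mm_x4
month                        
Dec    145.500000  582.000000
Mar    120.500000  482.000000
Jan    118.666667  474.666667
May    115.333333  461.333333
add column rain_mm_x4_x10 = t['rain_mm_x4'] * 10:
          rain_mm  rain_mm_x4  rain_mm_x4_x10
month                                        
Dec    145.500000  582.000000     5820.000000
Mar    120.500000  482.000000     4820.000000
Jan    118.666667  474.666667     4746.666667
May    115.333333  461.333333     4613.333333

20000.0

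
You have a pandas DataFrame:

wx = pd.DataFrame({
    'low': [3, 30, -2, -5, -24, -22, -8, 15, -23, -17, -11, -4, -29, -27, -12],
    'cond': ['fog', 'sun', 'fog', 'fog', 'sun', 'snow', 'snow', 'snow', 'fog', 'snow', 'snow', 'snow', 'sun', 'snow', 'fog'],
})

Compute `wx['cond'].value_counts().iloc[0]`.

7

value_counts of cond:
cond
snow    7
fog     5
sun     3
Name: count, dtype: int64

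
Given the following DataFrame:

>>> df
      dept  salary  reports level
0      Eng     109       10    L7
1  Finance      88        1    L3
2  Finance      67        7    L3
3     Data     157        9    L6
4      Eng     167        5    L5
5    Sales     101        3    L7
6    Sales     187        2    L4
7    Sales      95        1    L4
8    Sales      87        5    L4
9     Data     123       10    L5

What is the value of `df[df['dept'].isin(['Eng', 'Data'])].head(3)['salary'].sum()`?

433

filter rows where dept in ['Eng', 'Data']:
   dept  salary  reports level
0   Eng     109       10    L7
3  Data     157        9    L6
4   Eng     167        5    L5
9  Data     123       10    L5
take first 3 rows:
   dept  salary  reports level
0   Eng     109       10    L7
3  Data     157        9    L6
4   Eng     167        5    L5
Hence 433.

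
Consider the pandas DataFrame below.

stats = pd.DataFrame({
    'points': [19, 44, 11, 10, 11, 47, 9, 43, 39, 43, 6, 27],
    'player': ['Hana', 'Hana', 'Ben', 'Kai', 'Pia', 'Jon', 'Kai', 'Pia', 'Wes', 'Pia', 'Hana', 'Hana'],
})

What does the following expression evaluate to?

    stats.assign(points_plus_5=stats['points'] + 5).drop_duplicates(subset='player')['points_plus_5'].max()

52

add column points_plus_5 = stats['points'] + 5:
    points player  points_plus_5
0       19   Hana             24
1       44   Hana             49
2       11    Ben             16
3       10    Kai             15
4       11    Pia             16
5       47    Jon             52
6        9    Kai             14
7       43    Pia             48
8       39    Wes             44
9       43    Pia             48
10       6   Hana             11
11      27   Hana             32
drop duplicate player (keep=first):
   points player  points_plus_5
0      19   Hana             24
2      11    Ben             16
3      10    Kai             15
4      11    Pia             16
5      47    Jon             52
8      39    Wes             44
Taking the max of column 'points_plus_5' gives 52.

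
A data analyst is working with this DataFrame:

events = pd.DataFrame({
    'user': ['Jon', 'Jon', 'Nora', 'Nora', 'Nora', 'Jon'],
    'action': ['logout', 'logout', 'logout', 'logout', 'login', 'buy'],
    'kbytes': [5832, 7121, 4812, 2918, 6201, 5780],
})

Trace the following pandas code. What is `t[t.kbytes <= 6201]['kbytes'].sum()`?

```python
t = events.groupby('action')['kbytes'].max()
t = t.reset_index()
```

group by action, max of kbytes:
action
buy       5780
login     6201
logout    7121
Name: kbytes, dtype: int64
reset_index():
   action  kbytes
0     buy    5780
1   login    6201
2  logout    7121
filter rows where kbytes <= 6201:
  action  kbytes
0    buy    5780
1  login    6201

11981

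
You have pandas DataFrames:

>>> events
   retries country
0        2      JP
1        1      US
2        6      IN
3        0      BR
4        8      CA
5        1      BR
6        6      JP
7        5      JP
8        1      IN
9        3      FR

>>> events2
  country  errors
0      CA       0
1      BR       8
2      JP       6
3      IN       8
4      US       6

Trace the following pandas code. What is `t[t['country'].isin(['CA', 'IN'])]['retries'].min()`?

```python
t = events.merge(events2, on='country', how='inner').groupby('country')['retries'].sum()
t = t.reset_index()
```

merge on 'country' (how='inner') → 9 rows:
   retries country  errors
0        2      JP       6
1        1      US       6
2        6      IN       8
3        0      BR       8
4        8      CA       0
5        1      BR       8
6        6      JP       6
7        5      JP       6
8        1      IN       8
group by country, sum of retries:
country
BR     1
CA     8
IN     7
JP    13
US     1
Name: retries, dtype: int64
reset_index():
  country  retries
0      BR        1
1      CA        8
2      IN        7
3      JP       13
4      US        1
filter rows where country in ['CA', 'IN']:
  country  retries
1      CA        8
2      IN        7
So min() = 7.

7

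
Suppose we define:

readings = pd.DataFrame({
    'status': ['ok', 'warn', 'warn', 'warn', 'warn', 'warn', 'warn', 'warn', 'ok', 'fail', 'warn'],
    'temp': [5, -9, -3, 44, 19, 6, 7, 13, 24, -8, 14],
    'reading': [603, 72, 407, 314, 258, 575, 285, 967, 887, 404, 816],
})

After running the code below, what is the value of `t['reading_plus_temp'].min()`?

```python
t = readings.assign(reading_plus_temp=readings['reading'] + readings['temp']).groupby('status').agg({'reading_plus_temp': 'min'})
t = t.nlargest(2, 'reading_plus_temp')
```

396

add column reading_plus_temp = readings['reading'] + readings['temp']:
   status  temp  reading  reading_plus_temp
0      ok     5      603                608
1    warn    -9       72                 63
2    warn    -3      407                404
3    warn    44      314                358
4    warn    19      258                277
5    warn     6      575                581
6    warn     7      285                292
7    warn    13      967                980
8      ok    24      887                911
9    fail    -8      404                396
10   warn    14      816                830
group by status, min of reading_plus_temp:
        reading_plus_temp
status                   
fail                  396
ok                    608
warn                   63
take 2 rows with largest reading_plus_temp:
        reading_plus_temp
status                   
ok                    608
fail                  396
Hence 396.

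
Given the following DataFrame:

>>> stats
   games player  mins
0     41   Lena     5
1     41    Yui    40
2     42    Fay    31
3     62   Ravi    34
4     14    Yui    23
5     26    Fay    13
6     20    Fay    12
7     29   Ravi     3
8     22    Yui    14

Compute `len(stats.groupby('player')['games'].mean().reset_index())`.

4

group by player, mean of games:
player
Fay     29.333333
Lena    41.000000
Ravi    45.500000
Yui     25.666667
Name: games, dtype: float64
reset_index():
  player      games
0    Fay  29.333333
1   Lena  41.000000
2   Ravi  45.500000
3    Yui  25.666667
number of rows → 4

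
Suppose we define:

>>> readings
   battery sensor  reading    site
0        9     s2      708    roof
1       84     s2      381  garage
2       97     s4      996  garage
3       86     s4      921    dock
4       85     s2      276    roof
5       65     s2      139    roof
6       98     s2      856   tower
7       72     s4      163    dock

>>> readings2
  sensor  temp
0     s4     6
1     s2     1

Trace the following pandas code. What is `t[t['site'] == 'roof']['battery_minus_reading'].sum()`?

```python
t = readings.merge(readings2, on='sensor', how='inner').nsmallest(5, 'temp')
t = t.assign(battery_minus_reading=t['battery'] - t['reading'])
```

merge on 'sensor' (how='inner') → 8 rows:
   battery sensor  reading    site  temp
0        9     s2      708    roof     1
1       84     s2      381  garage     1
2       97     s4      996  garage     6
3       86     s4      921    dock     6
4       85     s2      276    roof     1
5       65     s2      139    roof     1
6       98     s2      856   tower     1
7       72     s4      163    dock     6
take 5 rows with smallest temp:
   battery sensor  reading    site  temp
0        9     s2      708    roof     1
1       84     s2      381  garage     1
4       85     s2      276    roof     1
5       65     s2      139    roof     1
6       98     s2      856   tower     1
add column battery_minus_reading = t['battery'] - t['reading']:
   battery sensor  reading    site  temp  battery_minus_reading
0        9     s2      708    roof     1                   -699
1       84     s2      381  garage     1                   -297
4       85     s2      276    roof     1                   -191
5       65     s2      139    roof     1                    -74
6       98     s2      856   tower     1                   -758
filter rows where site == 'roof':
   battery sensor  reading  site  temp  battery_minus_reading
0        9     s2      708  roof     1                   -699
4       85     s2      276  roof     1                   -191
5       65     s2      139  roof     1                    -74
Taking the sum of column 'battery_minus_reading' gives -964.

-964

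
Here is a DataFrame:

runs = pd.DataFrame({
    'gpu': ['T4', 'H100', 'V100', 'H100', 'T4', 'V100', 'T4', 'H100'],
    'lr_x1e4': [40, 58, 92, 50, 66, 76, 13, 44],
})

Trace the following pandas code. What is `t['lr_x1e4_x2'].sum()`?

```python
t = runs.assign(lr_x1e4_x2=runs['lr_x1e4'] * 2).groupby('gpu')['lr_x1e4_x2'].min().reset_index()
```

add column lr_x1e4_x2 = runs['lr_x1e4'] * 2:
    gpu  lr_x1e4  lr_x1e4_x2
0    T4       40          80
1  H100       58         116
2  V100       92         184
3  H100       50         100
4    T4       66         132
5  V100       76         152
6    T4       13          26
7  H100       44          88
group by gpu, min of lr_x1e4_x2:
gpu
H100     88
T4       26
V100    152
Name: lr_x1e4_x2, dtype: int64
reset_index():
    gpu  lr_x1e4_x2
0  H100          88
1    T4          26
2  V100         152

266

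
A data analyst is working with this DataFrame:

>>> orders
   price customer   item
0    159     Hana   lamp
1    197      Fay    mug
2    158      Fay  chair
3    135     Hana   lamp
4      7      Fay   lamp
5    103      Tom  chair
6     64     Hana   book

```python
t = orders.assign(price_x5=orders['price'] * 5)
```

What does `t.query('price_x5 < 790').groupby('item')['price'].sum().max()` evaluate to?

142

add column price_x5 = orders['price'] * 5:
   price customer   item  price_x5
0    159     Hana   lamp       795
1    197      Fay    mug       985
2    158      Fay  chair       790
3    135     Hana   lamp       675
4      7      Fay   lamp        35
5    103      Tom  chair       515
6     64     Hana   book       320
filter rows where price_x5 < 790:
   price customer   item  price_x5
3    135     Hana   lamp       675
4      7      Fay   lamp        35
5    103      Tom  chair       515
6     64     Hana   book       320
group by item, sum of price:
item
book      64
chair    103
lamp     142
Name: price, dtype: int64
Hence 142.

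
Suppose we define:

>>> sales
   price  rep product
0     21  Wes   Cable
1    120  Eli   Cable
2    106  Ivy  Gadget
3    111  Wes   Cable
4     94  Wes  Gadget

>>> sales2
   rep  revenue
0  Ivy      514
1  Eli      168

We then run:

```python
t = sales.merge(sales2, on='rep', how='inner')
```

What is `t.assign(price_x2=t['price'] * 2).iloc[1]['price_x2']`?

212

merge on 'rep' (how='inner') → 2 rows:
   price  rep product  revenue
0    120  Eli   Cable      168
1    106  Ivy  Gadget      514
add column price_x2 = t['price'] * 2:
   price  rep product  revenue  price_x2
0    120  Eli   Cable      168       240
1    106  Ivy  Gadget      514       212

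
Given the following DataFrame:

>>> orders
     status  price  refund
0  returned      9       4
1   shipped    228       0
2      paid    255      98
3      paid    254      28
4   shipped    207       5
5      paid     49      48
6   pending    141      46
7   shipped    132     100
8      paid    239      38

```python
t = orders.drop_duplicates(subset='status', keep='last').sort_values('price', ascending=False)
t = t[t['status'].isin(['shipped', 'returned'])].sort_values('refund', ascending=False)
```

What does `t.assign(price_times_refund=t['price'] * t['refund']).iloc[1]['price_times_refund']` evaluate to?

36

drop duplicate status (keep=last):
     status  price  refund
0  returned      9       4
6   pending    141      46
7   shipped    132     100
8      paid    239      38
sort by price descending:
     status  price  refund
8      paid    239      38
6   pending    141      46
7   shipped    132     100
0  returned      9       4
filter rows where status in ['shipped', 'returned']:
     status  price  refund
7   shipped    132     100
0  returned      9       4
sort by refund descending:
     status  price  refund
7   shipped    132     100
0  returned      9       4
add column price_times_refund = t['price'] * t['refund']:
     status  price  refund  price_times_refund
7   shipped    132     100               13200
0  returned      9       4                  36
value at position 1, column 'price_times_refund' → 36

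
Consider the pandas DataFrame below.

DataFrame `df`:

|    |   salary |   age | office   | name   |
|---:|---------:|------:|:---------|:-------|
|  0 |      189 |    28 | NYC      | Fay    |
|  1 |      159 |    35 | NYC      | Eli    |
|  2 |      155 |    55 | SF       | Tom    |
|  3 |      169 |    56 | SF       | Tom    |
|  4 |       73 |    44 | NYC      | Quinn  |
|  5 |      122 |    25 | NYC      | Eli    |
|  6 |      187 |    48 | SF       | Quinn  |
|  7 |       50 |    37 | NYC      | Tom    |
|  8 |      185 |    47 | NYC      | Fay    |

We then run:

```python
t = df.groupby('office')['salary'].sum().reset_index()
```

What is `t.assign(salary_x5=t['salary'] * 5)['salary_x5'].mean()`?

3222.5

group by office, sum of salary:
office
NYC    778
SF     511
Name: salary, dtype: int64
reset_index():
  office  salary
0    NYC     778
1     SF     511
add column salary_x5 = t['salary'] * 5:
  office  salary  salary_x5
0    NYC     778       3890
1     SF     511       2555
mean of column 'salary_x5' → 3222.5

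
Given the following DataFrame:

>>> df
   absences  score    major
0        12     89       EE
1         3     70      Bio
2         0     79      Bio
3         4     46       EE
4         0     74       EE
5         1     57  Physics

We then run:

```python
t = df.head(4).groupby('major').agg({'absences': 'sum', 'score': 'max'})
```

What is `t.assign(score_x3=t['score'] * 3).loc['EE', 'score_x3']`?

take first 4 rows:
   absences  score major
0        12     89    EE
1         3     70   Bio
2         0     79   Bio
3         4     46    EE
group by major: sum(absences), max(score):
       absences  score
major                 
Bio           3     79
EE           16     89
add column score_x3 = t['score'] * 3:
       absences  score  score_x3
major                           
Bio           3     79       237
EE           16     89       267

267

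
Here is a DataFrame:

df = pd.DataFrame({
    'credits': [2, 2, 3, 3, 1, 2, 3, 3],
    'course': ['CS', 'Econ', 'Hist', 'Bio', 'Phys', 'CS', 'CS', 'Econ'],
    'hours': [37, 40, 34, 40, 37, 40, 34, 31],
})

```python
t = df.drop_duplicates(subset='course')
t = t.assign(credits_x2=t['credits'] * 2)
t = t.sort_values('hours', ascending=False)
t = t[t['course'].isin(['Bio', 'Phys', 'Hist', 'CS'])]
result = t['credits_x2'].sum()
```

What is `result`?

18

drop duplicate course (keep=first):
   credits course  hours
0        2     CS     37
1        2   Econ     40
2        3   Hist     34
3        3    Bio     40
4        1   Phys     37
add column credits_x2 = t['credits'] * 2:
   credits course  hours  credits_x2
0        2     CS     37           4
1        2   Econ     40           4
2        3   Hist     34           6
3        3    Bio     40           6
4        1   Phys     37           2
sort by hours descending:
   credits course  hours  credits_x2
1        2   Econ     40           4
3        3    Bio     40           6
0        2     CS     37           4
4        1   Phys     37           2
2        3   Hist     34           6
filter rows where course in ['Bio', 'Phys', 'Hist', 'CS']:
   credits course  hours  credits_x2
3        3    Bio     40           6
0        2     CS     37           4
4        1   Phys     37           2
2        3   Hist     34           6
sum of column 'credits_x2' → 18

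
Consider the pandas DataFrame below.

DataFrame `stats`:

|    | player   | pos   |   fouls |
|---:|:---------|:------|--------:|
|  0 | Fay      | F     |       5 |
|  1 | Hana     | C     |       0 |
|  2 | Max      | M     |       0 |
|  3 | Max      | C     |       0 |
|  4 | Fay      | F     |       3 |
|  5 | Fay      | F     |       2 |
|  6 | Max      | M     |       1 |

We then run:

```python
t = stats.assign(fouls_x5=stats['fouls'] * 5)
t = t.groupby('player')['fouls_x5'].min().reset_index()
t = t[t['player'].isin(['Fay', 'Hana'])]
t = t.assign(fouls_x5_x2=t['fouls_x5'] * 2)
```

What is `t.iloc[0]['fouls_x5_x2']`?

20

add column fouls_x5 = stats['fouls'] * 5:
  player pos  fouls  fouls_x5
0    Fay   F      5        25
1   Hana   C      0         0
2    Max   M      0         0
3    Max   C      0         0
4    Fay   F      3        15
5    Fay   F      2        10
6    Max   M      1         5
group by player, min of fouls_x5:
player
Fay     10
Hana     0
Max      0
Name: fouls_x5, dtype: int64
reset_index():
  player  fouls_x5
0    Fay        10
1   Hana         0
2    Max         0
filter rows where player in ['Fay', 'Hana']:
  player  fouls_x5
0    Fay        10
1   Hana         0
add column fouls_x5_x2 = t['fouls_x5'] * 2:
  player  fouls_x5  fouls_x5_x2
0    Fay        10           20
1   Hana         0            0
The value at position 0, column 'fouls_x5_x2' is 20.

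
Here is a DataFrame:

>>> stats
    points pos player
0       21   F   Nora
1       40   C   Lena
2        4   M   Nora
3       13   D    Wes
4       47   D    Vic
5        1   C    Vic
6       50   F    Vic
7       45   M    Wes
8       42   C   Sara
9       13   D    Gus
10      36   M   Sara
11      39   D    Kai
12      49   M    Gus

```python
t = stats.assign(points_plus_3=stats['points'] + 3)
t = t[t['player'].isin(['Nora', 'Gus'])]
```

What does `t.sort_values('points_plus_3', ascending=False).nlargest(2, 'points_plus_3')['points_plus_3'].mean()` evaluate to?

add column points_plus_3 = stats['points'] + 3:
    points pos player  points_plus_3
0       21   F   Nora             24
1       40   C   Lena             43
2        4   M   Nora              7
3       13   D    Wes             16
4       47   D    Vic             50
5        1   C    Vic              4
6       50   F    Vic             53
7       45   M    Wes             48
8       42   C   Sara             45
9       13   D    Gus             16
10      36   M   Sara             39
11      39   D    Kai             42
12      49   M    Gus             52
filter rows where player in ['Nora', 'Gus']:
    points pos player  points_plus_3
0       21   F   Nora             24
2        4   M   Nora              7
9       13   D    Gus             16
12      49   M    Gus             52
sort by points_plus_3 descending:
    points pos player  points_plus_3
12      49   M    Gus             52
0       21   F   Nora             24
9       13   D    Gus             16
2        4   M   Nora              7
take 2 rows with largest points_plus_3:
    points pos player  points_plus_3
12      49   M    Gus             52
0       21   F   Nora             24

38.0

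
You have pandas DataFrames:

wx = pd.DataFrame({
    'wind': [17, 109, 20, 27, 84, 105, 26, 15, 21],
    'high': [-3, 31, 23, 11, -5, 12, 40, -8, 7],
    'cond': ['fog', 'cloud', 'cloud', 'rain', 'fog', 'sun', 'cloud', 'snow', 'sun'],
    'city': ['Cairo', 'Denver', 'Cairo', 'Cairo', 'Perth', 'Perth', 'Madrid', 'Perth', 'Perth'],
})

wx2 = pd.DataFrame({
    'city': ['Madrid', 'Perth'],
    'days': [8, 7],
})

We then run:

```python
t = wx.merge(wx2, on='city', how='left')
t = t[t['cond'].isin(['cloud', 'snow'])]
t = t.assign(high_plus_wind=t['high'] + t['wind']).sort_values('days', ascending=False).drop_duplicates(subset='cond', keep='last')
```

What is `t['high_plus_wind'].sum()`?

50

merge on 'city' (how='left') → 9 rows:
   wind  high   cond    city  days
0    17    -3    fog   Cairo   NaN
1   109    31  cloud  Denver   NaN
2    20    23  cloud   Cairo   NaN
3    27    11   rain   Cairo   NaN
4    84    -5    fog   Perth   7.0
5   105    12    sun   Perth   7.0
6    26    40  cloud  Madrid   8.0
7    15    -8   snow   Perth   7.0
8    21     7    sun   Perth   7.0
filter rows where cond in ['cloud', 'snow']:
   wind  high   cond    city  days
1   109    31  cloud  Denver   NaN
2    20    23  cloud   Cairo   NaN
6    26    40  cloud  Madrid   8.0
7    15    -8   snow   Perth   7.0
add column high_plus_wind = t['high'] + t['wind']:
   wind  high   cond    city  days  high_plus_wind
1   109    31  cloud  Denver   NaN             140
2    20    23  cloud   Cairo   NaN              43
6    26    40  cloud  Madrid   8.0              66
7    15    -8   snow   Perth   7.0               7
sort by days descending:
   wind  high   cond    city  days  high_plus_wind
6    26    40  cloud  Madrid   8.0              66
7    15    -8   snow   Perth   7.0               7
1   109    31  cloud  Denver   NaN             140
2    20    23  cloud   Cairo   NaN              43
drop duplicate cond (keep=last):
   wind  high   cond   city  days  high_plus_wind
7    15    -8   snow  Perth   7.0               7
2    20    23  cloud  Cairo   NaN              43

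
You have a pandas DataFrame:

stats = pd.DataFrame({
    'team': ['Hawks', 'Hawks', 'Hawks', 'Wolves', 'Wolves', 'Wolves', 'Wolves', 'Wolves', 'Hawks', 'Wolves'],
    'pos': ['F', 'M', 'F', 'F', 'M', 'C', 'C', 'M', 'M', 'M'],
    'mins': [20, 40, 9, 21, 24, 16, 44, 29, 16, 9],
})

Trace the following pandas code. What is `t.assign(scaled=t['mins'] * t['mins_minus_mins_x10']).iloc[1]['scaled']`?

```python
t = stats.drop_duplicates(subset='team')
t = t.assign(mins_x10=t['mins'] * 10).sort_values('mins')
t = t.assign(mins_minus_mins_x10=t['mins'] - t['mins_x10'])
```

-3969

drop duplicate team (keep=first):
     team pos  mins
0   Hawks   F    20
3  Wolves   F    21
add column mins_x10 = t['mins'] * 10:
     team pos  mins  mins_x10
0   Hawks   F    20       200
3  Wolves   F    21       210
sort by mins:
     team pos  mins  mins_x10
0   Hawks   F    20       200
3  Wolves   F    21       210
add column mins_minus_mins_x10 = t['mins'] - t['mins_x10']:
     team pos  mins  mins_x10  mins_minus_mins_x10
0   Hawks   F    20       200                 -180
3  Wolves   F    21       210                 -189
add column scaled = t['mins'] * t['mins_minus_mins_x10']:
     team pos  mins  mins_x10  mins_minus_mins_x10  scaled
0   Hawks   F    20       200                 -180   -3600
3  Wolves   F    21       210                 -189   -3969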